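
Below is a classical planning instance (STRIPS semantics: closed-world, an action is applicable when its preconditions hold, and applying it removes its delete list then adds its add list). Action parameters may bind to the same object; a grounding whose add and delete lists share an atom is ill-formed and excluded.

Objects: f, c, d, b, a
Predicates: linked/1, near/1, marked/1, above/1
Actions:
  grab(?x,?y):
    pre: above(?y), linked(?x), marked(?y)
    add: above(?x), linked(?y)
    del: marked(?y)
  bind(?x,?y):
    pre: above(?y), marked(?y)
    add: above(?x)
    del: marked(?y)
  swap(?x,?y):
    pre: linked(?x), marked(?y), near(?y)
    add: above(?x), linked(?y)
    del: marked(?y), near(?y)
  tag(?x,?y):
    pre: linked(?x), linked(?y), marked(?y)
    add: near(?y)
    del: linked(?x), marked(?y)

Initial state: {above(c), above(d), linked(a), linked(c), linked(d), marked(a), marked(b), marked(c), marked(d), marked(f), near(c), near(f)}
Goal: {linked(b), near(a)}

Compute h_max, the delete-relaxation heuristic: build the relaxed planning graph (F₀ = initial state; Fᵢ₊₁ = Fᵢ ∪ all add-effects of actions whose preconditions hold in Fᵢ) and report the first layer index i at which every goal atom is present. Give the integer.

2

F0 = init (12 atoms)
F1 = F0 ∪ {above(a), above(b), above(f), linked(f), near(a), near(d)}  (18 atoms)
F2 = F1 ∪ {linked(b)}  (19 atoms)
goal ⊆ F2  ⇒  h_max = 2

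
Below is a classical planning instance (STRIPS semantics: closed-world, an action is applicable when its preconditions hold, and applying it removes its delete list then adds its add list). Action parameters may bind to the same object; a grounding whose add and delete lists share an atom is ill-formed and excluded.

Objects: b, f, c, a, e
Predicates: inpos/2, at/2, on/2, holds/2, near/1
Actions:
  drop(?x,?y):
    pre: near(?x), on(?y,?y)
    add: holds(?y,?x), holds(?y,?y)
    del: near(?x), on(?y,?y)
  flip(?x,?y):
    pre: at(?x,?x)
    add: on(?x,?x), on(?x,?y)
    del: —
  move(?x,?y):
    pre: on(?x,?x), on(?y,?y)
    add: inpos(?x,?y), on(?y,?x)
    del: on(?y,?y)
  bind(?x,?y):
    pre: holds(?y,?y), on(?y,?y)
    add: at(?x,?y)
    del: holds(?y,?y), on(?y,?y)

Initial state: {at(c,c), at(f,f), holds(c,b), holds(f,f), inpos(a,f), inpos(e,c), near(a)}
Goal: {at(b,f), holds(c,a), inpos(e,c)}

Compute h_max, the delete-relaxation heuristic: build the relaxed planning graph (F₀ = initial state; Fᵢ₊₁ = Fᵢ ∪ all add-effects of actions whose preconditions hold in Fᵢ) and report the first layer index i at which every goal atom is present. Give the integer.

F0 = init (7 atoms)
F1 = F0 ∪ {on(c,a), on(c,b), on(c,c), on(c,e), on(c,f), on(f,a), on(f,b), on(f,c), on(f,e), on(f,f)}  (17 atoms)
F2 = F1 ∪ {at(a,f), at(b,f), at(c,f), at(e,f), holds(c,a), holds(c,c), holds(f,a), inpos(c,f), inpos(f,c)}  (26 atoms)
goal ⊆ F2  ⇒  h_max = 2

2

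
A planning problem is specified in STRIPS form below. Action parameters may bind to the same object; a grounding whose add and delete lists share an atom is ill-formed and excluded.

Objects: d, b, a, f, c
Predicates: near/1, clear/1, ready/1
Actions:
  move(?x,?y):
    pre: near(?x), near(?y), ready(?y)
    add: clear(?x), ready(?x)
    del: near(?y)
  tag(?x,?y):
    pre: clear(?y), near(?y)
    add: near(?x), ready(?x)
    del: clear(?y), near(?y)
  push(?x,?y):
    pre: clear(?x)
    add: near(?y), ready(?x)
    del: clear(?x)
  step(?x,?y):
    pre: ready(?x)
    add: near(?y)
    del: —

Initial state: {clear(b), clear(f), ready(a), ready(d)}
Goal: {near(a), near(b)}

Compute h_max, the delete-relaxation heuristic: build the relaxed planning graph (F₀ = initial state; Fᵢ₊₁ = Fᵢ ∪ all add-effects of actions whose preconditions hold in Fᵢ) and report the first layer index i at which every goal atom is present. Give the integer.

F0 = init (4 atoms)
F1 = F0 ∪ {near(a), near(b), near(c), near(d), near(f), ready(b), ready(f)}  (11 atoms)
goal ⊆ F1  ⇒  h_max = 1

1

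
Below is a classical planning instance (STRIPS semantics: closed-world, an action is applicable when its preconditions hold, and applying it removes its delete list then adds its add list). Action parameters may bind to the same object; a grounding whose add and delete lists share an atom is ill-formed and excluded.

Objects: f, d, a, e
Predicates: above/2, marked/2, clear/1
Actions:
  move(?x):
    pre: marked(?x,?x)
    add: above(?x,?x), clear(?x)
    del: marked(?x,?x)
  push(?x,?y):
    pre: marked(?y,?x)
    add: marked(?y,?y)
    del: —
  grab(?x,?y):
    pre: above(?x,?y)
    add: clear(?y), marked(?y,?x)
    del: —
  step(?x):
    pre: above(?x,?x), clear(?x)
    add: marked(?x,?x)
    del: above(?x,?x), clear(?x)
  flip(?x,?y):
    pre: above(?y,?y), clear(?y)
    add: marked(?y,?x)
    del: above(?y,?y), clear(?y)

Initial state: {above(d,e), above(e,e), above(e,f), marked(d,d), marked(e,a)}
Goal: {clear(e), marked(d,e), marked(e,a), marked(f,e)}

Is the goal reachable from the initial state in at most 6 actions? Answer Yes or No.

Yes

1. move(d)  →  {above(d,d), above(d,e), above(e,e), above(e,f), clear(d), marked(e,a)}
2. grab(d,e)  →  {above(d,d), above(d,e), above(e,e), above(e,f), clear(d), clear(e), marked(e,a), marked(e,d)}
3. grab(e,f)  →  {above(d,d), above(d,e), above(e,e), above(e,f), clear(d), clear(e), clear(f), marked(e,a), marked(e,d), marked(f,e)}
4. flip(e,d)  →  {above(d,e), above(e,e), above(e,f), clear(e), clear(f), marked(d,e), marked(e,a), marked(e,d), marked(f,e)}
optimal plan length = 4; 4 ≤ 6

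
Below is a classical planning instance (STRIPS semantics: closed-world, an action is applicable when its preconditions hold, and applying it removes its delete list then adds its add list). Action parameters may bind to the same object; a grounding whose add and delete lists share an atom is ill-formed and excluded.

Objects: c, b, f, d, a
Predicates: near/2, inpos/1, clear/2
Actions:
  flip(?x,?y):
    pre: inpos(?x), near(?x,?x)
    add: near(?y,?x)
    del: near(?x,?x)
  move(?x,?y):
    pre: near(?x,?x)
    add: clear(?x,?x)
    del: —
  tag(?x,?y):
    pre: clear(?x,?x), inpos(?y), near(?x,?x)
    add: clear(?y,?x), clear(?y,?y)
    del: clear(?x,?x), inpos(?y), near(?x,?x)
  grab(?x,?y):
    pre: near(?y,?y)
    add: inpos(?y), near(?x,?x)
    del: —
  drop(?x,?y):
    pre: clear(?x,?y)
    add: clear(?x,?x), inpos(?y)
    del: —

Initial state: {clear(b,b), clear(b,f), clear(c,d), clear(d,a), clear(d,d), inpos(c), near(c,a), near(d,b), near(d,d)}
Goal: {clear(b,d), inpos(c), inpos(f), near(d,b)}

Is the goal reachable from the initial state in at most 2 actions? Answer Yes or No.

No

1. drop(b,b)  →  {clear(b,b), clear(b,f), clear(c,d), clear(d,a), clear(d,d), inpos(b), inpos(c), near(c,a), near(d,b), near(d,d)}
2. tag(d,b)  →  {clear(b,b), clear(b,d), clear(b,f), clear(c,d), clear(d,a), inpos(c), near(c,a), near(d,b)}
3. drop(b,f)  →  {clear(b,b), clear(b,d), clear(b,f), clear(c,d), clear(d,a), inpos(c), inpos(f), near(c,a), near(d,b)}
optimal plan length = 3; 3 > 2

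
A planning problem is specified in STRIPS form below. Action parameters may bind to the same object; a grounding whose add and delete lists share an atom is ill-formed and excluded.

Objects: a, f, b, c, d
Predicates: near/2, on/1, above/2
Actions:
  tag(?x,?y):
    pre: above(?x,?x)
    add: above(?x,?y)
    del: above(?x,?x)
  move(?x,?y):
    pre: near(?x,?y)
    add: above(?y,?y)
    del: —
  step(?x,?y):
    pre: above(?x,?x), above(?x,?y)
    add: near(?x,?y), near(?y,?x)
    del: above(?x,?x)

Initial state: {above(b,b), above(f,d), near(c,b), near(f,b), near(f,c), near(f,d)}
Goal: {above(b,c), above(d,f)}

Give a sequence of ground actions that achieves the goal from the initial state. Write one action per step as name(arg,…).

tag(b,c); move(f,d); tag(d,f)

1. tag(b,c)  →  {above(b,c), above(f,d), near(c,b), near(f,b), near(f,c), near(f,d)}
2. move(f,d)  →  {above(b,c), above(d,d), above(f,d), near(c,b), near(f,b), near(f,c), near(f,d)}
3. tag(d,f)  →  {above(b,c), above(d,f), above(f,d), near(c,b), near(f,b), near(f,c), near(f,d)}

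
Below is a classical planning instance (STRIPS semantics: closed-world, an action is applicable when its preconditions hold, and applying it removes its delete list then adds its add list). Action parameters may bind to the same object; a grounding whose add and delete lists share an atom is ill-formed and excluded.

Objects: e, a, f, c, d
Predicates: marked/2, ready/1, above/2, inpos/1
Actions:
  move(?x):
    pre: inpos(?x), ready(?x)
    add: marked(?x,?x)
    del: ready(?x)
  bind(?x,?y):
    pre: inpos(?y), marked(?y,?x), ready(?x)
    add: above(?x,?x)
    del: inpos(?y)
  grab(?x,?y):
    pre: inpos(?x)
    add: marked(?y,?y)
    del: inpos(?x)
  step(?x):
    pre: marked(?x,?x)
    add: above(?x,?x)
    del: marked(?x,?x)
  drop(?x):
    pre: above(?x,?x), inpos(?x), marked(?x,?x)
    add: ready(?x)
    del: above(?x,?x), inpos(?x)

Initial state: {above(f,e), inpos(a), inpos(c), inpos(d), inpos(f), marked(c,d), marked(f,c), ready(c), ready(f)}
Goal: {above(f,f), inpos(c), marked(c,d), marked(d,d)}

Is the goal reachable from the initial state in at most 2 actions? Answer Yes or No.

No

1. move(f)  →  {above(f,e), inpos(a), inpos(c), inpos(d), inpos(f), marked(c,d), marked(f,c), marked(f,f), ready(c)}
2. grab(a,d)  →  {above(f,e), inpos(c), inpos(d), inpos(f), marked(c,d), marked(d,d), marked(f,c), marked(f,f), ready(c)}
3. step(f)  →  {above(f,e), above(f,f), inpos(c), inpos(d), inpos(f), marked(c,d), marked(d,d), marked(f,c), ready(c)}
optimal plan length = 3; 3 > 2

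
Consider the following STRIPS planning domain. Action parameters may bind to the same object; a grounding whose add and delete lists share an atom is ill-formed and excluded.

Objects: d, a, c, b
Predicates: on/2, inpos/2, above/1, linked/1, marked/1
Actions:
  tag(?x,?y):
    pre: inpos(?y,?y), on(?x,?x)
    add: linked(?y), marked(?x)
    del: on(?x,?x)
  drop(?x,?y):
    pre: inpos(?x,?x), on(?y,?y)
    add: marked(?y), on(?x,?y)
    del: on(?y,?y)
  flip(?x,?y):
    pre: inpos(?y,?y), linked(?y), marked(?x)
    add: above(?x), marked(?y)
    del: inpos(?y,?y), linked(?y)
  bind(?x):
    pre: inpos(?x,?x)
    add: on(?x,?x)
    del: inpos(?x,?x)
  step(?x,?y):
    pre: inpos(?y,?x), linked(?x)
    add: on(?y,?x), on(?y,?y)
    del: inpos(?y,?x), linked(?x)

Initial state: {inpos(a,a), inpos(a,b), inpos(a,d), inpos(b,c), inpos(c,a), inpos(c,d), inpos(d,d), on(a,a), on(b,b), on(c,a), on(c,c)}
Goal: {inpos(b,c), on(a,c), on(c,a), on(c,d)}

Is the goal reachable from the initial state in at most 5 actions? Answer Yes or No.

1. tag(a,d)  →  {inpos(a,a), inpos(a,b), inpos(a,d), inpos(b,c), inpos(c,a), inpos(c,d), inpos(d,d), linked(d), marked(a), on(b,b), on(c,a), on(c,c)}
2. drop(a,c)  →  {inpos(a,a), inpos(a,b), inpos(a,d), inpos(b,c), inpos(c,a), inpos(c,d), inpos(d,d), linked(d), marked(a), marked(c), on(a,c), on(b,b), on(c,a)}
3. step(d,c)  →  {inpos(a,a), inpos(a,b), inpos(a,d), inpos(b,c), inpos(c,a), inpos(d,d), marked(a), marked(c), on(a,c), on(b,b), on(c,a), on(c,c), on(c,d)}
optimal plan length = 3; 3 ≤ 5

Yes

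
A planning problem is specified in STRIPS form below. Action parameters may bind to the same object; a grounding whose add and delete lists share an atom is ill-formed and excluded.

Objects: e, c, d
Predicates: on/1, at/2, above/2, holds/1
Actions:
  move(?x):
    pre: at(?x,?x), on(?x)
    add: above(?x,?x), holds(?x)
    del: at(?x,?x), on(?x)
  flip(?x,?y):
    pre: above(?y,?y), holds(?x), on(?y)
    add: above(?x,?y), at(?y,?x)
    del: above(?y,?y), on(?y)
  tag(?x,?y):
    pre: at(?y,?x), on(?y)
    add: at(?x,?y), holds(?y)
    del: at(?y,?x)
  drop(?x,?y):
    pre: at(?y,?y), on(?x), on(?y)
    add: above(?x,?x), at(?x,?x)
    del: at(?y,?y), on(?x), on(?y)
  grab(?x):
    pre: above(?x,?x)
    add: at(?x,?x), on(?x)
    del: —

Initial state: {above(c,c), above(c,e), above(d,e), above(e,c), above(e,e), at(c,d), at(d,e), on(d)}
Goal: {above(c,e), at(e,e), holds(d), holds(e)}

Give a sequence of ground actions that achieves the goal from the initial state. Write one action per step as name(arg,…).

tag(e,d); grab(e); tag(d,e)

1. tag(e,d)  →  {above(c,c), above(c,e), above(d,e), above(e,c), above(e,e), at(c,d), at(e,d), holds(d), on(d)}
2. grab(e)  →  {above(c,c), above(c,e), above(d,e), above(e,c), above(e,e), at(c,d), at(e,d), at(e,e), holds(d), on(d), on(e)}
3. tag(d,e)  →  {above(c,c), above(c,e), above(d,e), above(e,c), above(e,e), at(c,d), at(d,e), at(e,e), holds(d), holds(e), on(d), on(e)}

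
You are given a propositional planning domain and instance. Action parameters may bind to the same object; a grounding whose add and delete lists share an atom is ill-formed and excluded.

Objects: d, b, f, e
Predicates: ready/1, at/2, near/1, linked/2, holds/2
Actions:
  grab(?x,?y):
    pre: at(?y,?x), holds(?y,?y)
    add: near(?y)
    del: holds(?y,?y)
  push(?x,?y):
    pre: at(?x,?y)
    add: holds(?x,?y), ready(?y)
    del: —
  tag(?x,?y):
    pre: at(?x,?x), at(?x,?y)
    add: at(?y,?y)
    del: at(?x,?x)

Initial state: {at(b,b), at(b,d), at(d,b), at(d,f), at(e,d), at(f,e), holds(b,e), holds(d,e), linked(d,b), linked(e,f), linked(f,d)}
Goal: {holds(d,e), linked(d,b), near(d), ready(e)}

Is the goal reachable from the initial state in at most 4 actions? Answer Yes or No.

1. push(f,e)  →  {at(b,b), at(b,d), at(d,b), at(d,f), at(e,d), at(f,e), holds(b,e), holds(d,e), holds(f,e), linked(d,b), linked(e,f), linked(f,d), ready(e)}
2. tag(b,d)  →  {at(b,d), at(d,b), at(d,d), at(d,f), at(e,d), at(f,e), holds(b,e), holds(d,e), holds(f,e), linked(d,b), linked(e,f), linked(f,d), ready(e)}
3. push(d,d)  →  {at(b,d), at(d,b), at(d,d), at(d,f), at(e,d), at(f,e), holds(b,e), holds(d,d), holds(d,e), holds(f,e), linked(d,b), linked(e,f), linked(f,d), ready(d), ready(e)}
4. grab(d,d)  →  {at(b,d), at(d,b), at(d,d), at(d,f), at(e,d), at(f,e), holds(b,e), holds(d,e), holds(f,e), linked(d,b), linked(e,f), linked(f,d), near(d), ready(d), ready(e)}
optimal plan length = 4; 4 ≤ 4

Yes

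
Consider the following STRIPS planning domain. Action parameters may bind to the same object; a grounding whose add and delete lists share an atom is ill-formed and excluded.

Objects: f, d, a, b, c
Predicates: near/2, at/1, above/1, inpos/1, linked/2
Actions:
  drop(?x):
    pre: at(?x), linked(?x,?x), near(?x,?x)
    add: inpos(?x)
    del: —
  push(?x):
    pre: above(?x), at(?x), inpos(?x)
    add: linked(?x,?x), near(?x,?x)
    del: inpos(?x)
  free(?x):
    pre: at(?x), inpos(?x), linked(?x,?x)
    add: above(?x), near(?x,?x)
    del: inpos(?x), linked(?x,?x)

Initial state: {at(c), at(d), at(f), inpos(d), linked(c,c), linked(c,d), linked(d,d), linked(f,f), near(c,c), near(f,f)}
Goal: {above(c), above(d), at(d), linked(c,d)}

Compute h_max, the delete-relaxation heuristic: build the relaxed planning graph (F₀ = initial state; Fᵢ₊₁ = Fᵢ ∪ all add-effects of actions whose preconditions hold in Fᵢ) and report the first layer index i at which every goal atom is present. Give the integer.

F0 = init (10 atoms)
F1 = F0 ∪ {above(d), inpos(c), inpos(f), near(d,d)}  (14 atoms)
F2 = F1 ∪ {above(c), above(f)}  (16 atoms)
goal ⊆ F2  ⇒  h_max = 2

2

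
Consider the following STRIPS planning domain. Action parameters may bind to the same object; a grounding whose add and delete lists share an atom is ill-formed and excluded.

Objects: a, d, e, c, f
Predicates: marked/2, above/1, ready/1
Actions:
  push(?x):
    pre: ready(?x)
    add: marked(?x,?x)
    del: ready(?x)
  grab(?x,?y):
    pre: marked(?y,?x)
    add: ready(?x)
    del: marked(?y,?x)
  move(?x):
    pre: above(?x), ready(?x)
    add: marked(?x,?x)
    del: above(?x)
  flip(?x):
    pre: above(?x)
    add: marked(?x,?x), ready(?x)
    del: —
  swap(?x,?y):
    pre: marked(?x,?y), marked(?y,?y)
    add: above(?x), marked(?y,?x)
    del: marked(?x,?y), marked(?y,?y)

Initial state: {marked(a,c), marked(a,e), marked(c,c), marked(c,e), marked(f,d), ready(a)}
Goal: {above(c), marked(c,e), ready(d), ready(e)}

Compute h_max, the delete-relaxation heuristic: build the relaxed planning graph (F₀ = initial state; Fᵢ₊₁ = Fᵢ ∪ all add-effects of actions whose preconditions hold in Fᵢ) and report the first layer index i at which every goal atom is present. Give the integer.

2

F0 = init (6 atoms)
F1 = F0 ∪ {above(a), marked(a,a), marked(c,a), ready(c), ready(d), ready(e)}  (12 atoms)
F2 = F1 ∪ {above(c), marked(d,d), marked(e,e)}  (15 atoms)
goal ⊆ F2  ⇒  h_max = 2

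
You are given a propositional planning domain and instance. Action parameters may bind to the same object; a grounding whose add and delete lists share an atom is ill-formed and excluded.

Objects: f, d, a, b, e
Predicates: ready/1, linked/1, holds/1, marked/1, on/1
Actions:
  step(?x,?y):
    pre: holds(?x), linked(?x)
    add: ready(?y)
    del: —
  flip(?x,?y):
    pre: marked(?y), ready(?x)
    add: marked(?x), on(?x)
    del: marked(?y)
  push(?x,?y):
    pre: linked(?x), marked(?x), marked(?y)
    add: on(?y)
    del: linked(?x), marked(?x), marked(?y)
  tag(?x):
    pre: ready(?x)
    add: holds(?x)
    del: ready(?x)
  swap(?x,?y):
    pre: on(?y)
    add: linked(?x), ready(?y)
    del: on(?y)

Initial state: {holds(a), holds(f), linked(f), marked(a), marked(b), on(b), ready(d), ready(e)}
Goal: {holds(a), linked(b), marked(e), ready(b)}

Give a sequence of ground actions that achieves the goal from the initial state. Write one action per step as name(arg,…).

flip(e,a); swap(b,b)

1. flip(e,a)  →  {holds(a), holds(f), linked(f), marked(b), marked(e), on(b), on(e), ready(d), ready(e)}
2. swap(b,b)  →  {holds(a), holds(f), linked(b), linked(f), marked(b), marked(e), on(e), ready(b), ready(d), ready(e)}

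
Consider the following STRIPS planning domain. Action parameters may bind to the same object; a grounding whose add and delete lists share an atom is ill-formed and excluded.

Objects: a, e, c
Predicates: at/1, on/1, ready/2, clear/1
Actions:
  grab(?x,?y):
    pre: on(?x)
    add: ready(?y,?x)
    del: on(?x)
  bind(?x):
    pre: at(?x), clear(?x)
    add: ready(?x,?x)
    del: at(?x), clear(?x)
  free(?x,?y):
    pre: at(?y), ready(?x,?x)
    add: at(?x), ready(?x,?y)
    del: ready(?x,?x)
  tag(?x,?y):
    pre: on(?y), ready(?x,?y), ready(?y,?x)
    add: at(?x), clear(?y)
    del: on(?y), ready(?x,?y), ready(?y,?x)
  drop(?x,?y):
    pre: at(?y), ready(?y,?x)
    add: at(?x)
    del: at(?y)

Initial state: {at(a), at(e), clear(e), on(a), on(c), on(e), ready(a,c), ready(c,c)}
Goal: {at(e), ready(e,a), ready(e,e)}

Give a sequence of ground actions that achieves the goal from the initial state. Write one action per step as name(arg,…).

1. grab(a,e)  →  {at(a), at(e), clear(e), on(c), on(e), ready(a,c), ready(c,c), ready(e,a)}
2. grab(e,e)  →  {at(a), at(e), clear(e), on(c), ready(a,c), ready(c,c), ready(e,a), ready(e,e)}

grab(a,e); grab(e,e)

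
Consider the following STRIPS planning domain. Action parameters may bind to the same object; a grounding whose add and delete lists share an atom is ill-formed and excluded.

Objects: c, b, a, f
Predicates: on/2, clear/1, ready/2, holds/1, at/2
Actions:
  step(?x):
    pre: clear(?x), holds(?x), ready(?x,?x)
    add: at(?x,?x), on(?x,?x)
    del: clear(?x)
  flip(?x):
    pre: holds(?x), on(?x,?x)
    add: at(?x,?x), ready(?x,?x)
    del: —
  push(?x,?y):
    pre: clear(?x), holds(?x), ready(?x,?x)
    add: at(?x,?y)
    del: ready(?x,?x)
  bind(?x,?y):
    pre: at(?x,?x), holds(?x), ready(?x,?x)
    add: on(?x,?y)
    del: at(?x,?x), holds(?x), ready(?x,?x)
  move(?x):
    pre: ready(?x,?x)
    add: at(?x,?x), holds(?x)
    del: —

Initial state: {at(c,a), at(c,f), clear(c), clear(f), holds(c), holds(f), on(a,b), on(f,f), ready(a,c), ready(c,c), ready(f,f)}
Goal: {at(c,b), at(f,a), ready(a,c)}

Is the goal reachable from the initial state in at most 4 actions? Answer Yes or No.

1. push(c,b)  →  {at(c,a), at(c,b), at(c,f), clear(c), clear(f), holds(c), holds(f), on(a,b), on(f,f), ready(a,c), ready(f,f)}
2. push(f,a)  →  {at(c,a), at(c,b), at(c,f), at(f,a), clear(c), clear(f), holds(c), holds(f), on(a,b), on(f,f), ready(a,c)}
optimal plan length = 2; 2 ≤ 4

Yes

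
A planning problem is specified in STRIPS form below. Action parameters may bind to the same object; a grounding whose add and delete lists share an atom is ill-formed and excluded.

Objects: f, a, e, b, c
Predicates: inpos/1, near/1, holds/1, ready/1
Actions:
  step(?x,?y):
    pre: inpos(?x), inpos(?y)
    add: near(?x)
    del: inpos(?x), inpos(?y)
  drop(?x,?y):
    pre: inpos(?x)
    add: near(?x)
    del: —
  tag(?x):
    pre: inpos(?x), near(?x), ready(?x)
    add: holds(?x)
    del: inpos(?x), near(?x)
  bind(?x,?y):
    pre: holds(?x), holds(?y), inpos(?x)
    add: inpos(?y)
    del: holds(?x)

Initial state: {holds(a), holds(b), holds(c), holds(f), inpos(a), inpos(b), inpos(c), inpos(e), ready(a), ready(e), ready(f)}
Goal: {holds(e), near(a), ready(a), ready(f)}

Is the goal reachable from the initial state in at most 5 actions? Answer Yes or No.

Yes

1. step(a,a)  →  {holds(a), holds(b), holds(c), holds(f), inpos(b), inpos(c), inpos(e), near(a), ready(a), ready(e), ready(f)}
2. drop(e,f)  →  {holds(a), holds(b), holds(c), holds(f), inpos(b), inpos(c), inpos(e), near(a), near(e), ready(a), ready(e), ready(f)}
3. tag(e)  →  {holds(a), holds(b), holds(c), holds(e), holds(f), inpos(b), inpos(c), near(a), ready(a), ready(e), ready(f)}
optimal plan length = 3; 3 ≤ 5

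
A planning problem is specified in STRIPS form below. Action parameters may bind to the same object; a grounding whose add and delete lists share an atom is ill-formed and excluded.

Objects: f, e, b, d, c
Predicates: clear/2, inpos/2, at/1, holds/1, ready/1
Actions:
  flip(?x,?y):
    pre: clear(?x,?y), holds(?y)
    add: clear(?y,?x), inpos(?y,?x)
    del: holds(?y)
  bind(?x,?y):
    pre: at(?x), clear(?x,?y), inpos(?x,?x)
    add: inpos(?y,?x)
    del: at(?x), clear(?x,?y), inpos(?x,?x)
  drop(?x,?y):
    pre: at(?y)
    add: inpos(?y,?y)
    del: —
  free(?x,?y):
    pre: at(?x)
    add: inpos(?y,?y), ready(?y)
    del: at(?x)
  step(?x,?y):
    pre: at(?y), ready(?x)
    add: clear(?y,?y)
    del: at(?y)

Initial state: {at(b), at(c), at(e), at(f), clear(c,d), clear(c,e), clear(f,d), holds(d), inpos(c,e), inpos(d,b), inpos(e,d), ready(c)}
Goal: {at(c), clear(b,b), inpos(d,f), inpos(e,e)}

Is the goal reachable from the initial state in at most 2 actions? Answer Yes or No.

1. flip(f,d)  →  {at(b), at(c), at(e), at(f), clear(c,d), clear(c,e), clear(d,f), clear(f,d), inpos(c,e), inpos(d,b), inpos(d,f), inpos(e,d), ready(c)}
2. drop(f,e)  →  {at(b), at(c), at(e), at(f), clear(c,d), clear(c,e), clear(d,f), clear(f,d), inpos(c,e), inpos(d,b), inpos(d,f), inpos(e,d), inpos(e,e), ready(c)}
3. step(c,b)  →  {at(c), at(e), at(f), clear(b,b), clear(c,d), clear(c,e), clear(d,f), clear(f,d), inpos(c,e), inpos(d,b), inpos(d,f), inpos(e,d), inpos(e,e), ready(c)}
optimal plan length = 3; 3 > 2

No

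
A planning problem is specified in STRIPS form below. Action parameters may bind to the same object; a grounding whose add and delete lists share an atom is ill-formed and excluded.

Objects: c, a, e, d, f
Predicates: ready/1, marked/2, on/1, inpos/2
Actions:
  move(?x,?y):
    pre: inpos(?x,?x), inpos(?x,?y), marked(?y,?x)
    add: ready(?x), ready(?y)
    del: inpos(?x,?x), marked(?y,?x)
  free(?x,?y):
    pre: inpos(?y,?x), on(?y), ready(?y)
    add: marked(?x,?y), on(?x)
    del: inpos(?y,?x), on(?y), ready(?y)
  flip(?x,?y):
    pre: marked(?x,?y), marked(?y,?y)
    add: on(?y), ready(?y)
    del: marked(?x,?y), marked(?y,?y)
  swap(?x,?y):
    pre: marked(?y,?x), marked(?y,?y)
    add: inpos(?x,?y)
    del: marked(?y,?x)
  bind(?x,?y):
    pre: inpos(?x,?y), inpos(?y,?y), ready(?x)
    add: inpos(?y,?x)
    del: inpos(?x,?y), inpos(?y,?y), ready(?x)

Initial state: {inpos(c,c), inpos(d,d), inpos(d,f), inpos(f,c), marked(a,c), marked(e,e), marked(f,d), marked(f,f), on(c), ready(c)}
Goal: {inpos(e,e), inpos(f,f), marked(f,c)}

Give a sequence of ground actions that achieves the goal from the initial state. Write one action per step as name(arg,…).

move(d,f); swap(e,e); swap(f,f); bind(f,c); free(f,c)

1. move(d,f)  →  {inpos(c,c), inpos(d,f), inpos(f,c), marked(a,c), marked(e,e), marked(f,f), on(c), ready(c), ready(d), ready(f)}
2. swap(e,e)  →  {inpos(c,c), inpos(d,f), inpos(e,e), inpos(f,c), marked(a,c), marked(f,f), on(c), ready(c), ready(d), ready(f)}
3. swap(f,f)  →  {inpos(c,c), inpos(d,f), inpos(e,e), inpos(f,c), inpos(f,f), marked(a,c), on(c), ready(c), ready(d), ready(f)}
4. bind(f,c)  →  {inpos(c,f), inpos(d,f), inpos(e,e), inpos(f,f), marked(a,c), on(c), ready(c), ready(d)}
5. free(f,c)  →  {inpos(d,f), inpos(e,e), inpos(f,f), marked(a,c), marked(f,c), on(f), ready(d)}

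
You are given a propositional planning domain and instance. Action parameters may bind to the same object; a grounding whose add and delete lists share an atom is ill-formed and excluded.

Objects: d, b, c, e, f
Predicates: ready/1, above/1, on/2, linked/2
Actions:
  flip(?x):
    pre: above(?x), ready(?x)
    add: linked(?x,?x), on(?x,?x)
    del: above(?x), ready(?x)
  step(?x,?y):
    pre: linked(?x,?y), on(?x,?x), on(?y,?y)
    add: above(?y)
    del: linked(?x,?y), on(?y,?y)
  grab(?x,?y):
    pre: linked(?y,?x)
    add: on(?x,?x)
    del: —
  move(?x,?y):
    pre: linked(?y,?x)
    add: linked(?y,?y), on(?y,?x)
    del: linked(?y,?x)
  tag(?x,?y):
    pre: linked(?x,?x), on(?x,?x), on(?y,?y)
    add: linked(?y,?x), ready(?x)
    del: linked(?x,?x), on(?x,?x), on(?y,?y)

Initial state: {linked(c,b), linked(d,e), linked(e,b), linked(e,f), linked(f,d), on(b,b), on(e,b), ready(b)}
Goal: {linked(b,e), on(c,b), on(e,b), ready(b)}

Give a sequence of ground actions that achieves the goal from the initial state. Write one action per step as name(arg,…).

1. grab(e,d)  →  {linked(c,b), linked(d,e), linked(e,b), linked(e,f), linked(f,d), on(b,b), on(e,b), on(e,e), ready(b)}
2. move(b,c)  →  {linked(c,c), linked(d,e), linked(e,b), linked(e,f), linked(f,d), on(b,b), on(c,b), on(e,b), on(e,e), ready(b)}
3. move(b,e)  →  {linked(c,c), linked(d,e), linked(e,e), linked(e,f), linked(f,d), on(b,b), on(c,b), on(e,b), on(e,e), ready(b)}
4. tag(e,b)  →  {linked(b,e), linked(c,c), linked(d,e), linked(e,f), linked(f,d), on(c,b), on(e,b), ready(b), ready(e)}

grab(e,d); move(b,c); move(b,e); tag(e,b)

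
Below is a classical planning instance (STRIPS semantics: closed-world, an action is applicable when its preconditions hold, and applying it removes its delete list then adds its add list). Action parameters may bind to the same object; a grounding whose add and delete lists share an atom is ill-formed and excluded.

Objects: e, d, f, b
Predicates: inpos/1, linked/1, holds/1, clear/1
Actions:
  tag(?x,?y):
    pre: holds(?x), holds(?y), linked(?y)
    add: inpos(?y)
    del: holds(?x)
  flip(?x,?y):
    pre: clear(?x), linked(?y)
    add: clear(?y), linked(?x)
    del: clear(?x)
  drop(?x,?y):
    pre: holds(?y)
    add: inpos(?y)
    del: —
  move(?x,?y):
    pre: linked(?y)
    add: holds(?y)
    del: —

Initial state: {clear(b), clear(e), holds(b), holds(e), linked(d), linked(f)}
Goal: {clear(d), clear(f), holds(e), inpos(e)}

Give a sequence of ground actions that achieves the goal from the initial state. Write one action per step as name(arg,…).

1. flip(e,d)  →  {clear(b), clear(d), holds(b), holds(e), linked(d), linked(e), linked(f)}
2. tag(b,e)  →  {clear(b), clear(d), holds(e), inpos(e), linked(d), linked(e), linked(f)}
3. flip(b,f)  →  {clear(d), clear(f), holds(e), inpos(e), linked(b), linked(d), linked(e), linked(f)}

flip(e,d); tag(b,e); flip(b,f)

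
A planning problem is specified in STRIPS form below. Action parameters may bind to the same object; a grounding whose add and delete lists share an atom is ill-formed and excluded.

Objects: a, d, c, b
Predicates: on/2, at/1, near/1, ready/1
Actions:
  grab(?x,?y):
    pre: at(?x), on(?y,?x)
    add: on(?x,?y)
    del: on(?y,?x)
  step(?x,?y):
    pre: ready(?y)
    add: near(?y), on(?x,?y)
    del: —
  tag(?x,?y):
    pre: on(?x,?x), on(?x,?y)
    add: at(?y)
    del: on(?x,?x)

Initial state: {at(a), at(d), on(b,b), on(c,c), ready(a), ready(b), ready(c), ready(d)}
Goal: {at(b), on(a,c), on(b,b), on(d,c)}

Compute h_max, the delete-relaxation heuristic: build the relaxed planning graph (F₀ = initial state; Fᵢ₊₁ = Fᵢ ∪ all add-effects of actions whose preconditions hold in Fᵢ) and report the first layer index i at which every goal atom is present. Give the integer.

1

F0 = init (8 atoms)
F1 = F0 ∪ {at(b), at(c), near(a), near(b), near(c), near(d), on(a,a), on(a,b), on(a,c), on(a,d), on(b,a), on(b,c), on(b,d), on(c,a), on(c,b), on(c,d), on(d,a), on(d,b), on(d,c), on(d,d)}  (28 atoms)
goal ⊆ F1  ⇒  h_max = 1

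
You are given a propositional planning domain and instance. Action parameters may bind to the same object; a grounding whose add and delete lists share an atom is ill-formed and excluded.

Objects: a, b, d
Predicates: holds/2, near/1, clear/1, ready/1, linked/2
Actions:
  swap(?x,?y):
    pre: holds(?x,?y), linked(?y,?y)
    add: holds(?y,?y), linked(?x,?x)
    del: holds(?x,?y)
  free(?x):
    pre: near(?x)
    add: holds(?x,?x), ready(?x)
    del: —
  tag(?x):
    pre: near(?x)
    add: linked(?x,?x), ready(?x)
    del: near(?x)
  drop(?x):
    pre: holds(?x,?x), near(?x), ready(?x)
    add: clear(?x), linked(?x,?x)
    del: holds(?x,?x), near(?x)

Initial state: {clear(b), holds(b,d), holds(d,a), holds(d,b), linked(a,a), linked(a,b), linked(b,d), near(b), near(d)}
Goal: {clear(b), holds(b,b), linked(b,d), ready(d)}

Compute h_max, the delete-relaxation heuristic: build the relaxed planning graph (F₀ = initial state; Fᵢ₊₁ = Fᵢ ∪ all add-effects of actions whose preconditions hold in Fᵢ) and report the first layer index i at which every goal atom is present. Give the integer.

F0 = init (9 atoms)
F1 = F0 ∪ {holds(a,a), holds(b,b), holds(d,d), linked(b,b), linked(d,d), ready(b), ready(d)}  (16 atoms)
goal ⊆ F1  ⇒  h_max = 1

1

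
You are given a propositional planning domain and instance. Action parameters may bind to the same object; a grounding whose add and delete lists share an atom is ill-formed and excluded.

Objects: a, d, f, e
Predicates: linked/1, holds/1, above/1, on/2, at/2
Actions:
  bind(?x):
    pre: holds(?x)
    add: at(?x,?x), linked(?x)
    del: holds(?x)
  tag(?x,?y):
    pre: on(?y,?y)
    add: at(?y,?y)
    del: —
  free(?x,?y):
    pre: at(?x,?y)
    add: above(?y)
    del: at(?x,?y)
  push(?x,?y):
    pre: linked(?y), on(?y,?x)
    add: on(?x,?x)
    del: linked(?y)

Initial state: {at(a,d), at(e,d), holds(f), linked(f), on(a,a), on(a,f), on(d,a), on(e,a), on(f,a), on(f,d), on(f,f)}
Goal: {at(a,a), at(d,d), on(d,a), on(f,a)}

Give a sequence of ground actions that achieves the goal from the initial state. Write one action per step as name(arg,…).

tag(a,a); push(d,f); tag(a,d)

1. tag(a,a)  →  {at(a,a), at(a,d), at(e,d), holds(f), linked(f), on(a,a), on(a,f), on(d,a), on(e,a), on(f,a), on(f,d), on(f,f)}
2. push(d,f)  →  {at(a,a), at(a,d), at(e,d), holds(f), on(a,a), on(a,f), on(d,a), on(d,d), on(e,a), on(f,a), on(f,d), on(f,f)}
3. tag(a,d)  →  {at(a,a), at(a,d), at(d,d), at(e,d), holds(f), on(a,a), on(a,f), on(d,a), on(d,d), on(e,a), on(f,a), on(f,d), on(f,f)}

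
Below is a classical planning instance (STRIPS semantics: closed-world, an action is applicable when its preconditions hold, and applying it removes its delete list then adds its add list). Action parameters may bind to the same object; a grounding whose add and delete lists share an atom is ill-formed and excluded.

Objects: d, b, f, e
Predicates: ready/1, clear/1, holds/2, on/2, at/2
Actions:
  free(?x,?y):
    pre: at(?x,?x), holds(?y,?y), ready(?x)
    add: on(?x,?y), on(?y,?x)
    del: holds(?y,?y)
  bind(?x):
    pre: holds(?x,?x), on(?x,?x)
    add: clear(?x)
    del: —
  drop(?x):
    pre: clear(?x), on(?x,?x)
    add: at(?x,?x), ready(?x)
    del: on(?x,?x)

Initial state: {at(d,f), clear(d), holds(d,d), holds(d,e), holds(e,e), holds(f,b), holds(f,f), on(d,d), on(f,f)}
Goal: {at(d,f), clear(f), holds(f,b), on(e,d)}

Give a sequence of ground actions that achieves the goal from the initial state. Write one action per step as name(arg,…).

1. bind(f)  →  {at(d,f), clear(d), clear(f), holds(d,d), holds(d,e), holds(e,e), holds(f,b), holds(f,f), on(d,d), on(f,f)}
2. drop(d)  →  {at(d,d), at(d,f), clear(d), clear(f), holds(d,d), holds(d,e), holds(e,e), holds(f,b), holds(f,f), on(f,f), ready(d)}
3. free(d,e)  →  {at(d,d), at(d,f), clear(d), clear(f), holds(d,d), holds(d,e), holds(f,b), holds(f,f), on(d,e), on(e,d), on(f,f), ready(d)}

bind(f); drop(d); free(d,e)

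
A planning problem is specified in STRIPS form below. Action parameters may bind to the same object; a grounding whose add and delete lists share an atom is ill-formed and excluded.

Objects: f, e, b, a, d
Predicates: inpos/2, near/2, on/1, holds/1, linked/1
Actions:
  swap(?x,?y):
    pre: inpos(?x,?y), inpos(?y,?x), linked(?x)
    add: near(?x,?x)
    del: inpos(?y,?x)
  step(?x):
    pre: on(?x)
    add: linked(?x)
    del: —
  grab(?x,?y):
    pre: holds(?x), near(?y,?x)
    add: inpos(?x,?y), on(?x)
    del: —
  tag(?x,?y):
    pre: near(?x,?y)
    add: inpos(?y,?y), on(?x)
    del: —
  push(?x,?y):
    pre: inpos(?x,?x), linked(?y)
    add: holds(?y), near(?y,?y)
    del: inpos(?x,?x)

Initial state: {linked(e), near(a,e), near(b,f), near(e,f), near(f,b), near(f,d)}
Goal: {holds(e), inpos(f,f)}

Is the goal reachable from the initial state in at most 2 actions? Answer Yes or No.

1. tag(f,b)  →  {inpos(b,b), linked(e), near(a,e), near(b,f), near(e,f), near(f,b), near(f,d), on(f)}
2. tag(e,f)  →  {inpos(b,b), inpos(f,f), linked(e), near(a,e), near(b,f), near(e,f), near(f,b), near(f,d), on(e), on(f)}
3. push(b,e)  →  {holds(e), inpos(f,f), linked(e), near(a,e), near(b,f), near(e,e), near(e,f), near(f,b), near(f,d), on(e), on(f)}
optimal plan length = 3; 3 > 2

No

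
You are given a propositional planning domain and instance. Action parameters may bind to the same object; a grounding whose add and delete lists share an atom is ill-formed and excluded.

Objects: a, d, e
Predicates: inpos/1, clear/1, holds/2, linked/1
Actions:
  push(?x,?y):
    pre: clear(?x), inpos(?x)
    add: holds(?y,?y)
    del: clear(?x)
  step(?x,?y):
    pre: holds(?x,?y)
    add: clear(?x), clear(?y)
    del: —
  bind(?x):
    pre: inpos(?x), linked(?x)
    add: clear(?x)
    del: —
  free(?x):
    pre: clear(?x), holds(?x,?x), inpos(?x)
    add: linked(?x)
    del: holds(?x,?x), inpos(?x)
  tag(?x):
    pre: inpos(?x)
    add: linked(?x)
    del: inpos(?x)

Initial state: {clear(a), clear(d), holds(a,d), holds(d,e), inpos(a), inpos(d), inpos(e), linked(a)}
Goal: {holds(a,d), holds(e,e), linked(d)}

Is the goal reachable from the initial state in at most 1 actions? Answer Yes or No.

No

1. push(a,e)  →  {clear(d), holds(a,d), holds(d,e), holds(e,e), inpos(a), inpos(d), inpos(e), linked(a)}
2. tag(d)  →  {clear(d), holds(a,d), holds(d,e), holds(e,e), inpos(a), inpos(e), linked(a), linked(d)}
optimal plan length = 2; 2 > 1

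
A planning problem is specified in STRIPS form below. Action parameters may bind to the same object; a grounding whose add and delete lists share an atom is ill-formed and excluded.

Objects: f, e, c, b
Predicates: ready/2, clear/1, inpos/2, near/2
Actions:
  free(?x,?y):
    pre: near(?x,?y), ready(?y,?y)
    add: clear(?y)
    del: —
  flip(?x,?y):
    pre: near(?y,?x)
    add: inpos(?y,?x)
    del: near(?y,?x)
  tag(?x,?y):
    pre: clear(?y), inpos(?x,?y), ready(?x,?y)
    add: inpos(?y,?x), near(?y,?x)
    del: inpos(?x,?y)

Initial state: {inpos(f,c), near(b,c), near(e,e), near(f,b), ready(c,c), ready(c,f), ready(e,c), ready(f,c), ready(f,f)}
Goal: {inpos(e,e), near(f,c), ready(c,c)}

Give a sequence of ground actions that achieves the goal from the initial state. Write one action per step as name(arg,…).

free(b,c); flip(e,e); tag(f,c); free(c,f); tag(c,f)

1. free(b,c)  →  {clear(c), inpos(f,c), near(b,c), near(e,e), near(f,b), ready(c,c), ready(c,f), ready(e,c), ready(f,c), ready(f,f)}
2. flip(e,e)  →  {clear(c), inpos(e,e), inpos(f,c), near(b,c), near(f,b), ready(c,c), ready(c,f), ready(e,c), ready(f,c), ready(f,f)}
3. tag(f,c)  →  {clear(c), inpos(c,f), inpos(e,e), near(b,c), near(c,f), near(f,b), ready(c,c), ready(c,f), ready(e,c), ready(f,c), ready(f,f)}
4. free(c,f)  →  {clear(c), clear(f), inpos(c,f), inpos(e,e), near(b,c), near(c,f), near(f,b), ready(c,c), ready(c,f), ready(e,c), ready(f,c), ready(f,f)}
5. tag(c,f)  →  {clear(c), clear(f), inpos(e,e), inpos(f,c), near(b,c), near(c,f), near(f,b), near(f,c), ready(c,c), ready(c,f), ready(e,c), ready(f,c), ready(f,f)}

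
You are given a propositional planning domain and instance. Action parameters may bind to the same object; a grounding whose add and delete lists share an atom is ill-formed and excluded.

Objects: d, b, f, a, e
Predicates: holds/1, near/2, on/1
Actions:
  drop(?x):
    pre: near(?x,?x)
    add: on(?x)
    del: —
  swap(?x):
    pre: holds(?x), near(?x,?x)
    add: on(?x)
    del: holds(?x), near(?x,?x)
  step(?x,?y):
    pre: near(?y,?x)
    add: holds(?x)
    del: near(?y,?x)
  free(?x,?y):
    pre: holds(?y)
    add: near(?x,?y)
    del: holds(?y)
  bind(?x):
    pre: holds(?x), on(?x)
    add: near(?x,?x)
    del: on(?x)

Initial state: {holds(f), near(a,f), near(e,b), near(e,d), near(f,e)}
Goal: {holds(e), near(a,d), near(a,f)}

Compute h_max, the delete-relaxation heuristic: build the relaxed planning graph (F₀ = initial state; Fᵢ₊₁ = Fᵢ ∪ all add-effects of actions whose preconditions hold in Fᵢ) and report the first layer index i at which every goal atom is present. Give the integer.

F0 = init (5 atoms)
F1 = F0 ∪ {holds(b), holds(d), holds(e), near(b,f), near(d,f), near(e,f), near(f,f)}  (12 atoms)
F2 = F1 ∪ {near(a,b), near(a,d), near(a,e), near(b,b), near(b,d), near(b,e), near(d,b), near(d,d), near(d,e), near(e,e), near(f,b), near(f,d), on(f)}  (25 atoms)
goal ⊆ F2  ⇒  h_max = 2

2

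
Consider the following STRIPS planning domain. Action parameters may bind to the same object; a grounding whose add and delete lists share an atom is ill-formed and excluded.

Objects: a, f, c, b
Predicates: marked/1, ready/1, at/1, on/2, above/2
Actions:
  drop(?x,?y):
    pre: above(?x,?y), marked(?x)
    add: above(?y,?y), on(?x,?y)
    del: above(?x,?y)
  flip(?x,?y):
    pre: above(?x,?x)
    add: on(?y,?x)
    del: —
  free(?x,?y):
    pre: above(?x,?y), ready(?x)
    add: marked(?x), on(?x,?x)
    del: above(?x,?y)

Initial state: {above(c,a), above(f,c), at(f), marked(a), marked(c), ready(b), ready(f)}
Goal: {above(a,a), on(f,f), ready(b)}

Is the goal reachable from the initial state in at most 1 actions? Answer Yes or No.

No

1. drop(c,a)  →  {above(a,a), above(f,c), at(f), marked(a), marked(c), on(c,a), ready(b), ready(f)}
2. free(f,c)  →  {above(a,a), at(f), marked(a), marked(c), marked(f), on(c,a), on(f,f), ready(b), ready(f)}
optimal plan length = 2; 2 > 1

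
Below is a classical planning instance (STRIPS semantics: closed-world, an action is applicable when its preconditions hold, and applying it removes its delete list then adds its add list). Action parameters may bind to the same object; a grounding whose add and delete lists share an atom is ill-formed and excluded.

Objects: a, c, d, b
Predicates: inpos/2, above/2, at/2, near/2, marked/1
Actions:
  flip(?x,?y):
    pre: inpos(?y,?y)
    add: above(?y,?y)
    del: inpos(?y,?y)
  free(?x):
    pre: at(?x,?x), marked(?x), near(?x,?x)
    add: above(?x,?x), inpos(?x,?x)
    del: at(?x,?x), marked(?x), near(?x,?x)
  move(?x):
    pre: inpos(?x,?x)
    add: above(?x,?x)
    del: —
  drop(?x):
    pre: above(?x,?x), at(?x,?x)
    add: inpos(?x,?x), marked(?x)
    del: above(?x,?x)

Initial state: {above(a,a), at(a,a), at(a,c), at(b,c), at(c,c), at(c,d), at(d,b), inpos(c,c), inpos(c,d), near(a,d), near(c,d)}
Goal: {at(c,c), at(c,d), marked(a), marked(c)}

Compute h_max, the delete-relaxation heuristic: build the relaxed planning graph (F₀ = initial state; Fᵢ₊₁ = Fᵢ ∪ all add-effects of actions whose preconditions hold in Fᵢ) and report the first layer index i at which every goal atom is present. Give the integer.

F0 = init (11 atoms)
F1 = F0 ∪ {above(c,c), inpos(a,a), marked(a)}  (14 atoms)
F2 = F1 ∪ {marked(c)}  (15 atoms)
goal ⊆ F2  ⇒  h_max = 2

2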